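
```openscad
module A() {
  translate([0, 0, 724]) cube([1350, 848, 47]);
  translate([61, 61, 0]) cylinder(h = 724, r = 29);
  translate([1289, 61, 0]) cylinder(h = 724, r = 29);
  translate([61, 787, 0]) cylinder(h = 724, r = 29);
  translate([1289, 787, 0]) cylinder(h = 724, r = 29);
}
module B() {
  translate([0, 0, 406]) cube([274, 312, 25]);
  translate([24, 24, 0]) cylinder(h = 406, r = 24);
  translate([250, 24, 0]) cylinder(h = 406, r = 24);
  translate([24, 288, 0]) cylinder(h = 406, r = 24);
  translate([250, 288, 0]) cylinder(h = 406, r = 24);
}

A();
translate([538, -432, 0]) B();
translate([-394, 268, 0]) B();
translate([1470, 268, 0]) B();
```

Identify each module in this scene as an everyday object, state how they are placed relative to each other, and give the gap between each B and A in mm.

Each stool's nearest face is 120 mm from the table's bounding box.

A is a table. B is a stool. Three stools sit around the table at the −y, −x, +x sides. The gap between each stool and the table is 120 mm.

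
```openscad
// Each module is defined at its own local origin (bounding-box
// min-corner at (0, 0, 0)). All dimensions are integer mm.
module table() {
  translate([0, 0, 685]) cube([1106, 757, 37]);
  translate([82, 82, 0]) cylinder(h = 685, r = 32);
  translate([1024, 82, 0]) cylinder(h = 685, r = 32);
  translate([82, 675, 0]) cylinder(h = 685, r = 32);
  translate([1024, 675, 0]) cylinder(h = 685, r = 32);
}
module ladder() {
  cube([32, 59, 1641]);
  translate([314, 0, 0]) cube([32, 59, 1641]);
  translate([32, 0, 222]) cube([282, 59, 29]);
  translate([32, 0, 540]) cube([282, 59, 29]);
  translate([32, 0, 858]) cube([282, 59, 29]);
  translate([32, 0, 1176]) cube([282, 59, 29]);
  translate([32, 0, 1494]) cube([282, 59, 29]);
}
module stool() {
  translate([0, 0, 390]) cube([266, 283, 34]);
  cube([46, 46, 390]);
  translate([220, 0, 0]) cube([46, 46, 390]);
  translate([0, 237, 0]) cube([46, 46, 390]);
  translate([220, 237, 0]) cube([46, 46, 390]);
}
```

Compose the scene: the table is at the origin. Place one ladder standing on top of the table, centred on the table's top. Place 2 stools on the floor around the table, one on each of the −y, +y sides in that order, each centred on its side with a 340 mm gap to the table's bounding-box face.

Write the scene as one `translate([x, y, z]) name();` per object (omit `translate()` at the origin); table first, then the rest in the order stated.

table();
translate([380, 349, 722]) ladder();
translate([420, -623, 0]) stool();
translate([420, 1097, 0]) stool();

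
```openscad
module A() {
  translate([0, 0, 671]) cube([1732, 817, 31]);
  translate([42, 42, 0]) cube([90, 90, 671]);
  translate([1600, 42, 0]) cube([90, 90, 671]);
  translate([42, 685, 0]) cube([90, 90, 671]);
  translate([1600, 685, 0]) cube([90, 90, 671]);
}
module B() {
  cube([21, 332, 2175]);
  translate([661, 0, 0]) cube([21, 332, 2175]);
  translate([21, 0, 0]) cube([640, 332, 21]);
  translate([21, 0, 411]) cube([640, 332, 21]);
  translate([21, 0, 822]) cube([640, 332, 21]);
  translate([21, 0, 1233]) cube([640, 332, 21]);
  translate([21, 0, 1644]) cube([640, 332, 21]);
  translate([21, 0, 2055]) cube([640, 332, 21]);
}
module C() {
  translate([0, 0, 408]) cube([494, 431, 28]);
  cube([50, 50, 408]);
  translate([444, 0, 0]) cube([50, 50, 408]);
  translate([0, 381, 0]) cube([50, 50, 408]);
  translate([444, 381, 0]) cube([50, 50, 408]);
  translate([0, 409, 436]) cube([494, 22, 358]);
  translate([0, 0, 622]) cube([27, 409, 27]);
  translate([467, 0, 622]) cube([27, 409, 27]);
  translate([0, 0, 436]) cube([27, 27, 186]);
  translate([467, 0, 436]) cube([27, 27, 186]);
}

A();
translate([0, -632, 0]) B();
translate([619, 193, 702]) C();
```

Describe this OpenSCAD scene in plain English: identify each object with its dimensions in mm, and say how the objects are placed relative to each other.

A is a rectangular dining table. The top is 1732×817×31 mm with its upper surface at z = 702 mm. It stands on four 90×90 mm square legs, each inset 42 mm from the nearest pair of top edges, running from the floor to the underside of the top.

B is a bookshelf 682 mm wide overall, 332 mm deep and 2175 mm tall. The two sides are 21 mm thick vertical panels. 6 horizontal shelves of 21 mm thickness span between the inner faces of the sides; the lowest shelf sits on the floor and shelves are stacked with a clear vertical gap of 390 mm between each pair.

C is a chair. The seat is a 494×431×28 mm slab with its top at z = 436 mm, on four 50×50 mm corner legs (flush with the seat edges, standing on z = 0). A flat backrest 22 mm thick, 358 mm tall, spans the full seat width and rises from the seat top along its +y edge, rear face flush with the rear of the seat. Two armrests of 27×27 mm section run along each side from the seat's front edge to the front of the backrest, top faces 213 mm above the seat top and outer faces flush with the seat's x-edges; a 27×27 mm post under the front of each armrest stands on the seat at the front corner.

The bookshelf is on the floor beside the table on its −y side. The chair is on top of the table, centred.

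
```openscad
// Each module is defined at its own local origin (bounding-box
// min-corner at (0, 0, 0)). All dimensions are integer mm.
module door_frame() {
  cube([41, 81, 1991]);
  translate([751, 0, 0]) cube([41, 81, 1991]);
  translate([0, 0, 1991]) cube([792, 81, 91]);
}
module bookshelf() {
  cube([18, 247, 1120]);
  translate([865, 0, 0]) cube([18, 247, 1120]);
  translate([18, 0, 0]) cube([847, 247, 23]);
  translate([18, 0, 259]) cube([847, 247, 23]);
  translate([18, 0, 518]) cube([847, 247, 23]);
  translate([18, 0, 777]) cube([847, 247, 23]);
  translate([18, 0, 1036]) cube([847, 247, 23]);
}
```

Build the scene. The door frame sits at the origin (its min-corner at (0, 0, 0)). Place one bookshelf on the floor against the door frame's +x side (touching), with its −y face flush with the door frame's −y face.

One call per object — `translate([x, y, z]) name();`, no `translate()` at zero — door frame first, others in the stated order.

door_frame();
translate([792, 0, 0]) bookshelf();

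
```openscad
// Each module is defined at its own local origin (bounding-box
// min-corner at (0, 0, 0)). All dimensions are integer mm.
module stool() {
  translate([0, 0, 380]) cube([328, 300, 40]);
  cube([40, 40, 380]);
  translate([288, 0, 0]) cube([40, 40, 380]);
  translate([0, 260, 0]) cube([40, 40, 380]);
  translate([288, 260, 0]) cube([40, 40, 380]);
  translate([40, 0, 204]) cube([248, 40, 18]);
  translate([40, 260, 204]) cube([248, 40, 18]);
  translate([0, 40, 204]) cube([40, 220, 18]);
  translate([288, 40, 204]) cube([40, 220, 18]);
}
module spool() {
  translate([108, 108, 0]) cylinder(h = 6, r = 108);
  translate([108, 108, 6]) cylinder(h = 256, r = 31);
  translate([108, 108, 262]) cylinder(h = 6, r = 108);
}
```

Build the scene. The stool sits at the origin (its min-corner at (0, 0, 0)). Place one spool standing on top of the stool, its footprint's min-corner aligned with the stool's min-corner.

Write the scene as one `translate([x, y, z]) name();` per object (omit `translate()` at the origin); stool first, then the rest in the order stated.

stool();
translate([0, 0, 420]) spool();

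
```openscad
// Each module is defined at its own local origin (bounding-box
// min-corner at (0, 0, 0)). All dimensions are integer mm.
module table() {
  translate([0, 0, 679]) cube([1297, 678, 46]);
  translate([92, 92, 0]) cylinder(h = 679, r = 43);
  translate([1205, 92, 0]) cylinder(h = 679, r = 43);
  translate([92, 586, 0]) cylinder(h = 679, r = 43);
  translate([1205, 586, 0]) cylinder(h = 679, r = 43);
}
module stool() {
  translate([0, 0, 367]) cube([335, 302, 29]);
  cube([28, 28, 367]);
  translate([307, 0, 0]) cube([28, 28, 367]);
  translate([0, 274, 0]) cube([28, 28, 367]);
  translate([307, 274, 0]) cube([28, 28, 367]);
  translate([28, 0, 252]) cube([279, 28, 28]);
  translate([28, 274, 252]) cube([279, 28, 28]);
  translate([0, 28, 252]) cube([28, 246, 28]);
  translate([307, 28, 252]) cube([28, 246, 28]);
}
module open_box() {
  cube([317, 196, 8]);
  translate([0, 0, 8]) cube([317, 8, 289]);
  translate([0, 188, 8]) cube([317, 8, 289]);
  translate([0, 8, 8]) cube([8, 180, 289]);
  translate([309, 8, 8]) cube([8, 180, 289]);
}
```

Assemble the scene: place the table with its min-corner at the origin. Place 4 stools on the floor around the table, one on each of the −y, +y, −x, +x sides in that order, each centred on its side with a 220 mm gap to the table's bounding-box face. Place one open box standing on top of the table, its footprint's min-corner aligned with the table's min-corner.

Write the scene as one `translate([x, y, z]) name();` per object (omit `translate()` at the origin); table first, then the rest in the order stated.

table();
translate([481, -522, 0]) stool();
translate([481, 898, 0]) stool();
translate([-555, 188, 0]) stool();
translate([1517, 188, 0]) stool();
translate([0, 0, 725]) open_box();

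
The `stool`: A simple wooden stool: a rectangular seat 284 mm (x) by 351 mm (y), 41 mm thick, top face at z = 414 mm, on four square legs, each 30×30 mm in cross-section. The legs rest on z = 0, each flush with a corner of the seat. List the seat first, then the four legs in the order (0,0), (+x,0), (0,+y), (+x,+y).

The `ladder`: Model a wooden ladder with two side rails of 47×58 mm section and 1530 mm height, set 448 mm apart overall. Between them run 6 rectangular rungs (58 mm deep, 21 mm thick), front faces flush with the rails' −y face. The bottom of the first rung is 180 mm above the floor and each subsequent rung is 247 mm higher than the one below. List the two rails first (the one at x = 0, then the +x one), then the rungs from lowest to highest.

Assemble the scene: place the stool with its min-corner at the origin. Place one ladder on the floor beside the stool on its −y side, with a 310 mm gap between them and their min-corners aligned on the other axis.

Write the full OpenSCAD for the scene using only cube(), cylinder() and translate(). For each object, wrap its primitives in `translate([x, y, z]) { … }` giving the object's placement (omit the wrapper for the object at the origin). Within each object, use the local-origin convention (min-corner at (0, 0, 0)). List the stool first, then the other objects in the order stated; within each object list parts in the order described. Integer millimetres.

translate([0, 0, 373]) cube([284, 351, 41]);
cube([30, 30, 373]);
translate([254, 0, 0]) cube([30, 30, 373]);
translate([0, 321, 0]) cube([30, 30, 373]);
translate([254, 321, 0]) cube([30, 30, 373]);
translate([0, -368, 0]) {
  cube([47, 58, 1530]);
  translate([401, 0, 0]) cube([47, 58, 1530]);
  translate([47, 0, 180]) cube([354, 58, 21]);
  translate([47, 0, 427]) cube([354, 58, 21]);
  translate([47, 0, 674]) cube([354, 58, 21]);
  translate([47, 0, 921]) cube([354, 58, 21]);
  translate([47, 0, 1168]) cube([354, 58, 21]);
  translate([47, 0, 1415]) cube([354, 58, 21]);
}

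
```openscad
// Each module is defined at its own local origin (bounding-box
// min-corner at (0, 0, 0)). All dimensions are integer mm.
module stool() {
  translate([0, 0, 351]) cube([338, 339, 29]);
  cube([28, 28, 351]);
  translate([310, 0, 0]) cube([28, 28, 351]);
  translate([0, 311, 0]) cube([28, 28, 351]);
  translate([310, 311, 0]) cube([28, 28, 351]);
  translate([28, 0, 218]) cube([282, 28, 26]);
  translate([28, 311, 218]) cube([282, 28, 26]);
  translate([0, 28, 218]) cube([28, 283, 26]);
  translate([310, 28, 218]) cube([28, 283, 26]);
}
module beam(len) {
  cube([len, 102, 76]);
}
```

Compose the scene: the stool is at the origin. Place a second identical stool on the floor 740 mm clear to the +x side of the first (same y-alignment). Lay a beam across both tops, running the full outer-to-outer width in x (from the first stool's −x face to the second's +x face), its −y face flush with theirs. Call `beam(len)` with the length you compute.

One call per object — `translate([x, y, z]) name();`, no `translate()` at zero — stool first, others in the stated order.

stool();
translate([1078, 0, 0]) stool();
translate([0, 0, 380]) beam(1416);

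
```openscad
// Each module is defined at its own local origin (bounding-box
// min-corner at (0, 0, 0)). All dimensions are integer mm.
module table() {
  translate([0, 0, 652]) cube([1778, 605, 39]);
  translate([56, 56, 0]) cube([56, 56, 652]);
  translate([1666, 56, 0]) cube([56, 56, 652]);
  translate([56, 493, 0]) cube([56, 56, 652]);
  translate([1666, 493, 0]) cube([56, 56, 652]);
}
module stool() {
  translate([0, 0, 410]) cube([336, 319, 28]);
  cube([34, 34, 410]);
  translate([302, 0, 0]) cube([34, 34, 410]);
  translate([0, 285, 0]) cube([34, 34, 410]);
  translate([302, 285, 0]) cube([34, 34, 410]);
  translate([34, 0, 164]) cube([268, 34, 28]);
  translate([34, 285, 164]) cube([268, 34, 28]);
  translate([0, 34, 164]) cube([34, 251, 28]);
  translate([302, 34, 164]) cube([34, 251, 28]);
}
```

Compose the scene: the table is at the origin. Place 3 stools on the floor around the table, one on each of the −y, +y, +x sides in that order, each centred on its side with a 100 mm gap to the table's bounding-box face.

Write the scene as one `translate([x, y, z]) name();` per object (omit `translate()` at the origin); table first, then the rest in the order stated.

table();
translate([721, -419, 0]) stool();
translate([721, 705, 0]) stool();
translate([1878, 143, 0]) stool();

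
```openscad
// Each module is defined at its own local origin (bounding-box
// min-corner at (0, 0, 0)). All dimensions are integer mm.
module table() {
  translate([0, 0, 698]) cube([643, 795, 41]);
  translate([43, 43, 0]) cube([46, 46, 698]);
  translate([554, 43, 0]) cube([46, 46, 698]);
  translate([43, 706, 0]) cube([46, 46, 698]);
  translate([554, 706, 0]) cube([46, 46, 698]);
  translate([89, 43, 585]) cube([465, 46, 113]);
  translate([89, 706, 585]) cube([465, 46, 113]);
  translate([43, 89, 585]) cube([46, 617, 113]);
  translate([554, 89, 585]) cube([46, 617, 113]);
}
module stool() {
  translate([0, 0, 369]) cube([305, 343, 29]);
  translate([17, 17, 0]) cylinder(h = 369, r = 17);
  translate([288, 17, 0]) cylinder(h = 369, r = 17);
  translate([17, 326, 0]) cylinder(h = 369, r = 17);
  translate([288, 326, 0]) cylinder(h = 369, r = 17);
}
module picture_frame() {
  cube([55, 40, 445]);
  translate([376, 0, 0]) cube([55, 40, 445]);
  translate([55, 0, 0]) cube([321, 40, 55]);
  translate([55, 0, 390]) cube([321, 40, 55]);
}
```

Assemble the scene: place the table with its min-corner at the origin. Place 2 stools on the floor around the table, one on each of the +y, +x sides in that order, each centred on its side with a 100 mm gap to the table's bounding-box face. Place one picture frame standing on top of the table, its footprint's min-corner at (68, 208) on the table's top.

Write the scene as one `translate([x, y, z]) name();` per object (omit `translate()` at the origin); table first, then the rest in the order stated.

table();
translate([169, 895, 0]) stool();
translate([743, 226, 0]) stool();
translate([68, 208, 739]) picture_frame();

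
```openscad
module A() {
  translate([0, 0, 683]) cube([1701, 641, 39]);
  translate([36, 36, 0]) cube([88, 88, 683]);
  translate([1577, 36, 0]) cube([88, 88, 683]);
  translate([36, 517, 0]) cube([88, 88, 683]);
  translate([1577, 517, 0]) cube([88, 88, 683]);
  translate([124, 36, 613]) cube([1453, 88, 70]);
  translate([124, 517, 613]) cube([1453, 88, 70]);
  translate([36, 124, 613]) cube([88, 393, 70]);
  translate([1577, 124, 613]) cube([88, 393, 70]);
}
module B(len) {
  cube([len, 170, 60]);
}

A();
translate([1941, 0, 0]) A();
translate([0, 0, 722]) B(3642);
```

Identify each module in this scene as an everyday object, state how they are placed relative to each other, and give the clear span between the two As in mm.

Second table starts at x = 1941; first ends at x = 1701; clear span = 1941 − 1701 = 240 mm.

A is a table. B is a beam. A beam spans the tops of two tables. The clear span between the two tables is 240 mm.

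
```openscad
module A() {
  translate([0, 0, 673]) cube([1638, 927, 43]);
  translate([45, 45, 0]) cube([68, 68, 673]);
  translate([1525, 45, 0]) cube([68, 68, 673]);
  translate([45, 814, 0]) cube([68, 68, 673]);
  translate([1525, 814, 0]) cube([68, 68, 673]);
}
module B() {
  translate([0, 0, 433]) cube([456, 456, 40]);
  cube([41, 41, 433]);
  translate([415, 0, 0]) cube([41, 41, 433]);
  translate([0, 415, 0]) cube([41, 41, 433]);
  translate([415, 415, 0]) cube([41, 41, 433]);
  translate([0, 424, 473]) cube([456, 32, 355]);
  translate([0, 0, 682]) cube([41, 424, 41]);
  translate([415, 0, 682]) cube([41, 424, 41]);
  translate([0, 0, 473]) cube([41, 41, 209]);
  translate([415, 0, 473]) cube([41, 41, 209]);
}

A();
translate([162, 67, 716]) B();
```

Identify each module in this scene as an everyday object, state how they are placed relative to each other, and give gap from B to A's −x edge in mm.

The chair's min-x is at 162; the table's min-x is 0; gap = 162 mm.

A is a table. B is a chair. The chair is on top of the table. The gap from the chair to the table's −x edge is 162 mm.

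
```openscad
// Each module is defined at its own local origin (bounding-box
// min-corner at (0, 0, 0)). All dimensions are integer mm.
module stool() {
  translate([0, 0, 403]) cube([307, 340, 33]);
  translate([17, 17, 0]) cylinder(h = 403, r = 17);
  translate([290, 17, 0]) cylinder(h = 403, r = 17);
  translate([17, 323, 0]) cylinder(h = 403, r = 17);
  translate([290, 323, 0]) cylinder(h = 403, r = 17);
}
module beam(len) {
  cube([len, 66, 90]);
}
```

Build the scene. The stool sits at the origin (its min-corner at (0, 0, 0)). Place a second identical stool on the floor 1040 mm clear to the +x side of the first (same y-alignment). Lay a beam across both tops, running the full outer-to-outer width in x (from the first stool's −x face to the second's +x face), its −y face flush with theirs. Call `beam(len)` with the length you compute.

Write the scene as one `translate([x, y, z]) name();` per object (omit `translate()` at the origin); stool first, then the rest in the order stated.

stool();
translate([1347, 0, 0]) stool();
translate([0, 0, 436]) beam(1654);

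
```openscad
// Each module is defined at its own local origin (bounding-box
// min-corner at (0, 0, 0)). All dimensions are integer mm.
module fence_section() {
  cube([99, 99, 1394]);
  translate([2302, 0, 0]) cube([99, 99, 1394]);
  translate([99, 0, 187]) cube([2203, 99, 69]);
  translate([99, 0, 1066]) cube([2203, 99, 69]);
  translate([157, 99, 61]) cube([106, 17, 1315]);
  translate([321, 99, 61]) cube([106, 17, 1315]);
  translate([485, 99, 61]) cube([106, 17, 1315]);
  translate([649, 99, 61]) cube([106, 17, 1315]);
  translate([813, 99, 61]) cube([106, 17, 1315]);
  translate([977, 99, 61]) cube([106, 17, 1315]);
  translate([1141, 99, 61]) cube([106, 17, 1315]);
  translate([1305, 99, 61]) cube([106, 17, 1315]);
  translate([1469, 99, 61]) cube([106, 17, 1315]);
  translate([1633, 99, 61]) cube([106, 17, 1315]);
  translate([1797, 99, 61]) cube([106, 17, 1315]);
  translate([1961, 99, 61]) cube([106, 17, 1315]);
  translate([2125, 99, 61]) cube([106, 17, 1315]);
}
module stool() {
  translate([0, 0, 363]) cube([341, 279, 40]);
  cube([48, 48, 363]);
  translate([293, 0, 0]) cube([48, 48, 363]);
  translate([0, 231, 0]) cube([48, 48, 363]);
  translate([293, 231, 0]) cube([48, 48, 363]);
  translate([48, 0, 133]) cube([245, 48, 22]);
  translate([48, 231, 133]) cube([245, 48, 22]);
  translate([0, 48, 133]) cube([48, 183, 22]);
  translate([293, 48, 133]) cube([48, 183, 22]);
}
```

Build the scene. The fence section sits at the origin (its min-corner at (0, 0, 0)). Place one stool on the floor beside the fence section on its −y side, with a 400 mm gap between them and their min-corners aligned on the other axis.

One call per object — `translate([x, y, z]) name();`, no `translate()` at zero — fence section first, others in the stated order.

fence_section();
translate([0, -679, 0]) stool();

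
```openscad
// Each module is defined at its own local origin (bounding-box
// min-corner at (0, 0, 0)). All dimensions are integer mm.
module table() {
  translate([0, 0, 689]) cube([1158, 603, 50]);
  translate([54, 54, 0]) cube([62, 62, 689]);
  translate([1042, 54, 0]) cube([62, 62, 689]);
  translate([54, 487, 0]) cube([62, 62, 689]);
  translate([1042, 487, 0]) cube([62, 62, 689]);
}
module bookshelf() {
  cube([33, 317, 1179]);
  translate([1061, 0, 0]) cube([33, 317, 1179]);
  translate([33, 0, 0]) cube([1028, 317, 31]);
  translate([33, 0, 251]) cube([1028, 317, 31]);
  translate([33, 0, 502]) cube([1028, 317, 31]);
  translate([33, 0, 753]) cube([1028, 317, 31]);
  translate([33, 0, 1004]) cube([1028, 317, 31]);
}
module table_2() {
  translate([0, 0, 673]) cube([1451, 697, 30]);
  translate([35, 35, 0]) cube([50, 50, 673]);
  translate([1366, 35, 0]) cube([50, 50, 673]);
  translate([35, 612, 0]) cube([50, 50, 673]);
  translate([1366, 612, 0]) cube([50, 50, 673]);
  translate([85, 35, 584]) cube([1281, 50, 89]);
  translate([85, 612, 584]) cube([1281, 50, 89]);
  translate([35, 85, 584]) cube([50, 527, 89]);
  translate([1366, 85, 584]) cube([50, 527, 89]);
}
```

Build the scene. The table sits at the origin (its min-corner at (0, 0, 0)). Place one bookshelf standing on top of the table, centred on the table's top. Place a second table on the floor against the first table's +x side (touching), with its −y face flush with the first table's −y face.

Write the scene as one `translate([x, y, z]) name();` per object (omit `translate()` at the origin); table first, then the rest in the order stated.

table();
translate([32, 143, 739]) bookshelf();
translate([1158, 0, 0]) table_2();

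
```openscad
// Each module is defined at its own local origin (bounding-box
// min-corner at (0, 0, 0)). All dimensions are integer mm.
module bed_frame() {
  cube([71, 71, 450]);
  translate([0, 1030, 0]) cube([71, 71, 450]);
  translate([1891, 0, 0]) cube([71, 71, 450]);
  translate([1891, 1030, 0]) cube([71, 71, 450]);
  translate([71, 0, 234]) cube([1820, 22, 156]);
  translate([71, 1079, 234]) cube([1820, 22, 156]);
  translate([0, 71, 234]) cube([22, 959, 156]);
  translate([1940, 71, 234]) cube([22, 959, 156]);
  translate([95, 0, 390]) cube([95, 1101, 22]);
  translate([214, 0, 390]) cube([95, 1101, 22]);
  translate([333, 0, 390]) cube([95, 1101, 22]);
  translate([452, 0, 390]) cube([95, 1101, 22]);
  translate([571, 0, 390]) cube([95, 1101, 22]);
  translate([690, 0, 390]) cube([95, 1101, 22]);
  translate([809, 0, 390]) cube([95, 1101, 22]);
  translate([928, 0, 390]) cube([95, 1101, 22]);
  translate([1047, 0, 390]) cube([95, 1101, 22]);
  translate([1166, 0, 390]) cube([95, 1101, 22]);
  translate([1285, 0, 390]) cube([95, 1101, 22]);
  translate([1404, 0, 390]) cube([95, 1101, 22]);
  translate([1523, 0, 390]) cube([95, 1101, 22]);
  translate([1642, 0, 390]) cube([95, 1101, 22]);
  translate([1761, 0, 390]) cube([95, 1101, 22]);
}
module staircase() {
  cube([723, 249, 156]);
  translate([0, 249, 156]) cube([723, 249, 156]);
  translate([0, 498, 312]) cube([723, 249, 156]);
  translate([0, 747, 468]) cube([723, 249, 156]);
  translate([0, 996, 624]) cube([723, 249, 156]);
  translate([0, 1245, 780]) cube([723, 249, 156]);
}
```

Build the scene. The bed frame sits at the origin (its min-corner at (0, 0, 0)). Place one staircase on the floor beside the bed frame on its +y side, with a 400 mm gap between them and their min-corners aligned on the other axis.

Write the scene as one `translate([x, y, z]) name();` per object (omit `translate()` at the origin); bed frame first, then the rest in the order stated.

bed_frame();
translate([0, 1501, 0]) staircase();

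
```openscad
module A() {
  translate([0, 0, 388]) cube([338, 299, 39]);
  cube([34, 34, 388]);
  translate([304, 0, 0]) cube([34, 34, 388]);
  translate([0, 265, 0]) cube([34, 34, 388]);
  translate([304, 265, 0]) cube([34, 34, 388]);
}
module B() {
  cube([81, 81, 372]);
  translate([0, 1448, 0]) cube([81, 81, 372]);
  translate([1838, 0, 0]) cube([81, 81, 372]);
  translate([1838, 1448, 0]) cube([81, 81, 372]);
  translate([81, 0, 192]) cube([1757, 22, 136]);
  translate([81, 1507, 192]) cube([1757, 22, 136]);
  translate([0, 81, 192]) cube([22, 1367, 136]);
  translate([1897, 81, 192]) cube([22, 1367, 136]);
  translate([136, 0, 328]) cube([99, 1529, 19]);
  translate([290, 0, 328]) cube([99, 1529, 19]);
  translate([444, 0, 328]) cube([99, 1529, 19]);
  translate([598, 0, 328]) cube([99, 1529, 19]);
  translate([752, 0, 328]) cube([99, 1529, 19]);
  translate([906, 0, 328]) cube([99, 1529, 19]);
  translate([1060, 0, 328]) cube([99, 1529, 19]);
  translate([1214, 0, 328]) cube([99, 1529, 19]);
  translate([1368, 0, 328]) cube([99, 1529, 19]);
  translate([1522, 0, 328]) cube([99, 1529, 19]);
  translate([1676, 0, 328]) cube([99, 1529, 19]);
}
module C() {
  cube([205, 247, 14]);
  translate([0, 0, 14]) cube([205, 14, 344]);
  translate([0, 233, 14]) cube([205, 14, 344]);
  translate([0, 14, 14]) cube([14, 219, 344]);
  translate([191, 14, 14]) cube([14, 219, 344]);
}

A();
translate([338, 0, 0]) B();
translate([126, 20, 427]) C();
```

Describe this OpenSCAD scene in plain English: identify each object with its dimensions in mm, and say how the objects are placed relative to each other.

A is a simple wooden stool: a rectangular seat 338 mm (x) by 299 mm (y), 39 mm thick, top face at z = 427 mm, on four square legs, each 34×34 mm in cross-section. The legs rest on z = 0, each flush with a corner of the seat.

B is a bed frame 1919 mm long (x) by 1529 mm wide (y). Four 81×81 mm corner posts, 372 mm tall, at the corners of the footprint. Four rails of 22 mm thickness and 136 mm height run between adjacent posts with their undersides at z = 192 mm, their outer faces flush with the outside of the frame (the two x-running rails run between the posts' inner faces; the two y-running rails run between the posts' inner faces). 11 slats, each 99 mm wide (x) and 19 mm thick, lie across the top of the two x-running rails, running the full 1529 mm width of the frame in y; the slats are evenly spaced along x between the inner faces of the end posts with equal gaps (rounded down to the nearest mm) at the −x end and between each pair — any rounding remainder accumulates at the +x end.

C is an open-topped rectangular box: outside dimensions 205×247×358 mm, with a uniform wall and base thickness of 14 mm. The base is a full 205×247 slab on the floor; four walls sit on top of the base. The front and back walls (the −y and +y sides) span the full width; the two side walls fit between them.

The bed frame is against the stool's +x side, with their −y faces flush. The open box is on top of the stool.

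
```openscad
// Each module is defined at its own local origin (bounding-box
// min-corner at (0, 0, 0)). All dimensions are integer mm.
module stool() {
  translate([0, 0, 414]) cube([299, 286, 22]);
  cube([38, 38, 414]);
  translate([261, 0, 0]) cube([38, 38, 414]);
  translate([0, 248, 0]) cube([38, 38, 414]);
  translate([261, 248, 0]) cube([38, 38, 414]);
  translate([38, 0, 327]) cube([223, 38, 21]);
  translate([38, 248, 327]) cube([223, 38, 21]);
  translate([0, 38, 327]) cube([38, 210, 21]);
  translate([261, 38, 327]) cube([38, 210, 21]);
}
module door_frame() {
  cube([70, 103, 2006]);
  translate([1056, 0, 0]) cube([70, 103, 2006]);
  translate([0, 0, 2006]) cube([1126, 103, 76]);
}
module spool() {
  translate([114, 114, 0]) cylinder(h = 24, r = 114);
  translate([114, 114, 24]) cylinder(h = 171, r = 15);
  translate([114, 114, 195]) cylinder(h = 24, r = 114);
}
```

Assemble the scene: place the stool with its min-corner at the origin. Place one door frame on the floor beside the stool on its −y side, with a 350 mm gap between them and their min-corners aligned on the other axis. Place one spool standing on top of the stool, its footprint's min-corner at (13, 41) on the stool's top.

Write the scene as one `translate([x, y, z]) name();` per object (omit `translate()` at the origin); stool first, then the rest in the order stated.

stool();
translate([0, -453, 0]) door_frame();
translate([13, 41, 436]) spool();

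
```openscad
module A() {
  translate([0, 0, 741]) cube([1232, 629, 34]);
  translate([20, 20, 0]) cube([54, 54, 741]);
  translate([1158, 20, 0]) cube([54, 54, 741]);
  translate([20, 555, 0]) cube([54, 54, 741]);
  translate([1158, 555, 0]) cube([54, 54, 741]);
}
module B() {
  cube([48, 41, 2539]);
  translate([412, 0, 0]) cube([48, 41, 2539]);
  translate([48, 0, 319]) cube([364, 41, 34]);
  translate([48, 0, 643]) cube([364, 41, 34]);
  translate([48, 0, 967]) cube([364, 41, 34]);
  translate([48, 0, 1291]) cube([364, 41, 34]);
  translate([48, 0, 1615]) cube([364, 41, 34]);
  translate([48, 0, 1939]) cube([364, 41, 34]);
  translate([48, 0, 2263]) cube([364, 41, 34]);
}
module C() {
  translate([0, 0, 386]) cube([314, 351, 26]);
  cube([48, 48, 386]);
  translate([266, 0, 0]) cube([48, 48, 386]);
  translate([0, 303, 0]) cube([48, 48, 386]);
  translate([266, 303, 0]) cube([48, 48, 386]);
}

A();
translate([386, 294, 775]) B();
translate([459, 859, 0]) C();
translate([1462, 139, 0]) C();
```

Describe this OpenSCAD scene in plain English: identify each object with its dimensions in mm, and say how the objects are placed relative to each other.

A is a rectangular dining table. The top is 1232×629×34 mm with its upper surface at z = 775 mm. It stands on four 54×54 mm square legs, each inset 20 mm from the nearest pair of top edges, running from the floor to the underside of the top.

B is a straight ladder. Two 48×41 mm vertical rails, 2539 mm tall, stand 460 mm apart (outside-to-outside) with their front faces coplanar on the −y side. 7 rungs, each 41 mm deep and 34 mm tall, span between the inner faces of the rails, front faces flush with the rails. The lowest rung's underside is at z = 319 mm and rungs are spaced 324 mm apart (underside to underside).

C is a four-legged stool. The seat is a 314×351×26 mm slab whose top surface is at z = 412 mm; four square legs, each 48×48 mm in cross-section, run from the floor (z = 0) to the underside of the seat, each flush with a corner of the seat.

The ladder is on top of the table, centred. Two stools sit around the table at the +y, +x sides.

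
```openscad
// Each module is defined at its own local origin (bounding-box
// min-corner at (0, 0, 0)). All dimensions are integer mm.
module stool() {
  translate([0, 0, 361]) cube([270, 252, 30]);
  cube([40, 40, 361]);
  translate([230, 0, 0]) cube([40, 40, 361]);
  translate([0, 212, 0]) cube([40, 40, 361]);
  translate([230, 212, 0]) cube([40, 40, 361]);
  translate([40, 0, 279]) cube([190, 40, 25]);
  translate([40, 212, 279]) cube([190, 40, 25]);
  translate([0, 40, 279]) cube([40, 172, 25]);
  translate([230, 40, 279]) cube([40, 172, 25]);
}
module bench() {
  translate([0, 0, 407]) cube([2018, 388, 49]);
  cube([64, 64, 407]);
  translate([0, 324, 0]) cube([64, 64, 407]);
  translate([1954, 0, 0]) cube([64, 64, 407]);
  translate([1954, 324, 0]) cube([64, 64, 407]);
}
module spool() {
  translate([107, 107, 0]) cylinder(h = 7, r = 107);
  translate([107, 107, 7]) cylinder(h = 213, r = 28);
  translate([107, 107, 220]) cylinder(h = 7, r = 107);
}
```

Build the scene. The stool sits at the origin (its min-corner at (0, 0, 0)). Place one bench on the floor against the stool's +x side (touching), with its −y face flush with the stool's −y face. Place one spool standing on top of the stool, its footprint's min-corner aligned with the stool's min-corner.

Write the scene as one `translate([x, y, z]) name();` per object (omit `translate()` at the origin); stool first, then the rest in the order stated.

stool();
translate([270, 0, 0]) bench();
translate([0, 0, 391]) spool();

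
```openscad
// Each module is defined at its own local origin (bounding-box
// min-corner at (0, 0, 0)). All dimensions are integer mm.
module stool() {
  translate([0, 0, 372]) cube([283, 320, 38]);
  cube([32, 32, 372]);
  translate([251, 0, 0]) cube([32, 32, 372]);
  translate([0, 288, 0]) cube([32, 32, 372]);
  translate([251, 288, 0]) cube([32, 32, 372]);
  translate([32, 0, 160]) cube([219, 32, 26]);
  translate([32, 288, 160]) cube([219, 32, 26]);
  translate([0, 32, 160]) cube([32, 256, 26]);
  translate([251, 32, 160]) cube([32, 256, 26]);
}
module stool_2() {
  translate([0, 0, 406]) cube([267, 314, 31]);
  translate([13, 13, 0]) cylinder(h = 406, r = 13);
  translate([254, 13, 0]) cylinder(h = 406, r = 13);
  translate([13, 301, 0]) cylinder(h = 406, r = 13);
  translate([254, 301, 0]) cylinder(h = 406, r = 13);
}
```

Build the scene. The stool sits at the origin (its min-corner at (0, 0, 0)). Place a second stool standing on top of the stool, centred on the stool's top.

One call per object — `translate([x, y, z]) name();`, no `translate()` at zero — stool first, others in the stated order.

stool();
translate([8, 3, 410]) stool_2();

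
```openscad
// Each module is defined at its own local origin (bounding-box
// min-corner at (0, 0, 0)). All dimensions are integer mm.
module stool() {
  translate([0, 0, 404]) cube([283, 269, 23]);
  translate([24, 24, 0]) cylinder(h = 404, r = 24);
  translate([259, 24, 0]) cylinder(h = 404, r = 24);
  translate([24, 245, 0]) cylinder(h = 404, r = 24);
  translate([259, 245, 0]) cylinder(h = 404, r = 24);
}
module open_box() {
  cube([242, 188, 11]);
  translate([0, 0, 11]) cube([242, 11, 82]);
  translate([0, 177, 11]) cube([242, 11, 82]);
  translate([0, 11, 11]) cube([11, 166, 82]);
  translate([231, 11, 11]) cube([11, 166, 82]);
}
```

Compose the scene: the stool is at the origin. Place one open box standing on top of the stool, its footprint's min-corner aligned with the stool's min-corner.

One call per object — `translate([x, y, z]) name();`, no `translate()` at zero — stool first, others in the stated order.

stool();
translate([0, 0, 427]) open_box();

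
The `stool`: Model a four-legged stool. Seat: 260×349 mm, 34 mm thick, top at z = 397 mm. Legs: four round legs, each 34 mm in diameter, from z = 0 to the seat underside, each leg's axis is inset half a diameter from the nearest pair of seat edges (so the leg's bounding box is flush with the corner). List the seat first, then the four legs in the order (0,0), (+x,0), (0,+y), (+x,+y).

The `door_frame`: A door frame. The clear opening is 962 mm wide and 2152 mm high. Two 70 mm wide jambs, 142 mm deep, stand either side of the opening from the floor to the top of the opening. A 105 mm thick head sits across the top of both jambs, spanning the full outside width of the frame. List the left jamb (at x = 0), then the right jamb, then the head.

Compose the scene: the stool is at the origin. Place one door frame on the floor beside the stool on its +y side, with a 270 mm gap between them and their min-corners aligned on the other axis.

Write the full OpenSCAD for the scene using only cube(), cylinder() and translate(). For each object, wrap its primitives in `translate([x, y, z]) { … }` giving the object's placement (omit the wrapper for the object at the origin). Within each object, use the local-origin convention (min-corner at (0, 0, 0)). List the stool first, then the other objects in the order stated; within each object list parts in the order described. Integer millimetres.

translate([0, 0, 363]) cube([260, 349, 34]);
translate([17, 17, 0]) cylinder(h = 363, r = 17);
translate([243, 17, 0]) cylinder(h = 363, r = 17);
translate([17, 332, 0]) cylinder(h = 363, r = 17);
translate([243, 332, 0]) cylinder(h = 363, r = 17);
translate([0, 619, 0]) {
  cube([70, 142, 2152]);
  translate([1032, 0, 0]) cube([70, 142, 2152]);
  translate([0, 0, 2152]) cube([1102, 142, 105]);
}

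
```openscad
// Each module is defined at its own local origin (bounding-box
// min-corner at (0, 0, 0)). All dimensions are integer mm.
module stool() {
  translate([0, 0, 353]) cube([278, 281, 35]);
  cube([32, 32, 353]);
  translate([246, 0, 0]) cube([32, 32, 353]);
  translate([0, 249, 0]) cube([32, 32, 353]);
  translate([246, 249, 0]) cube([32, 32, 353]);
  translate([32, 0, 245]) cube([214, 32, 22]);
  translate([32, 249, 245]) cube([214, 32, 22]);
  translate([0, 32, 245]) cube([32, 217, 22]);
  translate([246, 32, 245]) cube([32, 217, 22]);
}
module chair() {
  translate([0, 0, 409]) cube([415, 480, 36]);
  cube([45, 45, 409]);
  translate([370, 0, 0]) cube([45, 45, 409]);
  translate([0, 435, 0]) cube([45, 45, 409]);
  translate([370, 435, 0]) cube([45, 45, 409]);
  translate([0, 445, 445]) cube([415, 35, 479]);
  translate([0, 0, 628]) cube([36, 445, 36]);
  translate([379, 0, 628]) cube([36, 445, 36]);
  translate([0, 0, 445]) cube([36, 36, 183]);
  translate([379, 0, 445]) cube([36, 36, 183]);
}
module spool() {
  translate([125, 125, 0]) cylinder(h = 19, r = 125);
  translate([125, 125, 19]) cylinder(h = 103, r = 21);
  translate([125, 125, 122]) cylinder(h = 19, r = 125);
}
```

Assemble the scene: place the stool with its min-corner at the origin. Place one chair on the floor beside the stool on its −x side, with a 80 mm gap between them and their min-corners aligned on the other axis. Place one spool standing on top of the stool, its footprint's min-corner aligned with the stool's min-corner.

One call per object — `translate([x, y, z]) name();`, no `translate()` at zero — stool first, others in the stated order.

stool();
translate([-495, 0, 0]) chair();
translate([0, 0, 388]) spool();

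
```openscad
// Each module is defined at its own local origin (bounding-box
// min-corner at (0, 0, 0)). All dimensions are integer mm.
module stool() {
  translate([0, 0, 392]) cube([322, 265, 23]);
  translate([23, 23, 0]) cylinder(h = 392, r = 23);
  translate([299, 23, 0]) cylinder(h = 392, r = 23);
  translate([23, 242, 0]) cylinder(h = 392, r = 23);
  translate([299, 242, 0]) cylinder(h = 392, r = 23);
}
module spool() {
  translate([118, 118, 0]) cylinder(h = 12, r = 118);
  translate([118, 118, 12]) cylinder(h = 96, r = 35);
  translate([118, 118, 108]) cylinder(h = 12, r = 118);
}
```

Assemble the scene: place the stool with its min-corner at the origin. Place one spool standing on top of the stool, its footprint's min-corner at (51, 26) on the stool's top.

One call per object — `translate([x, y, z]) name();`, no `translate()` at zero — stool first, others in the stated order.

stool();
translate([51, 26, 415]) spool();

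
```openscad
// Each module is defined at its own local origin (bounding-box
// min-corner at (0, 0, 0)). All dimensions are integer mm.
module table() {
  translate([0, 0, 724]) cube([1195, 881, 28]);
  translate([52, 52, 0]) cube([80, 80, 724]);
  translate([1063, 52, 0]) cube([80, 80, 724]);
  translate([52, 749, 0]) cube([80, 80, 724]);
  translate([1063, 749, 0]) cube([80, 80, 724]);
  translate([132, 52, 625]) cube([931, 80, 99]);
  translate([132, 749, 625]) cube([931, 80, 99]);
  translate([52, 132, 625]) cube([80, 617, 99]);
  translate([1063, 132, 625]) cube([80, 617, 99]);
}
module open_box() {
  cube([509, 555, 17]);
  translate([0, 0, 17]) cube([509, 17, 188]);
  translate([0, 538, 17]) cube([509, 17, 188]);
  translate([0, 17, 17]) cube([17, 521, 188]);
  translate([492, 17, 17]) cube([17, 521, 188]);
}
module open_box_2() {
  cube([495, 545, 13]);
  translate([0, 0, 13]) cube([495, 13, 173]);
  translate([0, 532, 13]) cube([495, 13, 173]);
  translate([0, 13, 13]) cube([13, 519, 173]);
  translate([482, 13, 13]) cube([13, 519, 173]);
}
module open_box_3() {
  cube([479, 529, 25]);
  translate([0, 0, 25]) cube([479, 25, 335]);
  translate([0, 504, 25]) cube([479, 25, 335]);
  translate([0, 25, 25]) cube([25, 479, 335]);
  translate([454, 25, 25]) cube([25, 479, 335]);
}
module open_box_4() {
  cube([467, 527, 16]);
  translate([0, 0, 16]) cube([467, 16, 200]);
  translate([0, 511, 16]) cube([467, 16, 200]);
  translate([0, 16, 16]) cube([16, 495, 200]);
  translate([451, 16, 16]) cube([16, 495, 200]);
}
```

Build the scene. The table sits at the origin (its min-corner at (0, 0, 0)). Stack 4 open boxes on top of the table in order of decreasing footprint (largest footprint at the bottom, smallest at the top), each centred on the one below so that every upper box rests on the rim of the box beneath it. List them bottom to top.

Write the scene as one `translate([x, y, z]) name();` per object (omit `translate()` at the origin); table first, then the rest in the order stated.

table();
translate([343, 163, 752]) open_box();
translate([350, 168, 957]) open_box_2();
translate([358, 176, 1143]) open_box_3();
translate([364, 177, 1503]) open_box_4();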